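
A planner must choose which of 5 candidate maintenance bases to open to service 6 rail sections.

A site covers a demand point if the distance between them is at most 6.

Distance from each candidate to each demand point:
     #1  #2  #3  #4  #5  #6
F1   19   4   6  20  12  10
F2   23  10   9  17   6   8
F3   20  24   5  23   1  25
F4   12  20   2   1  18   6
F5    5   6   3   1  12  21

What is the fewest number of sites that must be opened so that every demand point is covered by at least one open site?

3

Coverage sets (demand points within 6 of each site):
  F1: {#2, #3}
  F2: {#5}
  F3: {#3, #5}
  F4: {#3, #4, #6}
  F5: {#1, #2, #3, #4}
No 2 sites suffice: every size-2 union leaves at least one demand point uncovered.
But {F2, F4, F5} covers everything, so the minimum is 3.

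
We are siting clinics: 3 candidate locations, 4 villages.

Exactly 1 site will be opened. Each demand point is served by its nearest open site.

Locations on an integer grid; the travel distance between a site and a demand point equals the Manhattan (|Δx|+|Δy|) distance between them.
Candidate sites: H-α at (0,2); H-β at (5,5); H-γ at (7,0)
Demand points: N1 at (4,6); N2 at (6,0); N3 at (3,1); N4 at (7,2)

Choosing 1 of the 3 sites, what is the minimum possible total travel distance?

17

Open {H-γ}.
  N1→H-γ 9, N2→H-γ 1, N3→H-γ 5, N4→H-γ 2  ⇒ total 17.
Compare {H-β}: total 19.
Compare {H-α}: total 27.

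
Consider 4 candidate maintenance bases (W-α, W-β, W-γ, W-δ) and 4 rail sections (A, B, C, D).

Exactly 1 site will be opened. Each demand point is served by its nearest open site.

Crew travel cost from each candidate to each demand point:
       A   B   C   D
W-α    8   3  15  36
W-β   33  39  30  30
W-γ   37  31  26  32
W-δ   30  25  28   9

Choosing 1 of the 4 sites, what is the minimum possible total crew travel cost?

Open {W-α}.
  A→W-α 8, B→W-α 3, C→W-α 15, D→W-α 36  ⇒ total 62.
Compare {W-δ}: total 92.
Compare {W-γ}: total 126.
No size-1 selection does better; minimum is 62.

62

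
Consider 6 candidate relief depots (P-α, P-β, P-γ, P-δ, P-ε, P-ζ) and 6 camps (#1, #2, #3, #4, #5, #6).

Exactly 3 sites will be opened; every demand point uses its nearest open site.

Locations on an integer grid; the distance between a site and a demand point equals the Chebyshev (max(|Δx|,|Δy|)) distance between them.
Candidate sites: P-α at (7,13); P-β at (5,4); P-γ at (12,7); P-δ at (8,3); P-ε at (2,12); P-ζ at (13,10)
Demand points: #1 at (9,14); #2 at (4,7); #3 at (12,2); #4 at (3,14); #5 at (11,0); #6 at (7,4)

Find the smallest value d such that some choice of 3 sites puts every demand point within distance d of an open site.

Open {P-α, P-β, P-δ}.
  Farthest demand point is #3 at distance 4 (to P-δ); all others are ≤ 4.
With {P-α, P-γ, P-δ} the worst case is 4.
With {P-α, P-δ, P-ε} the worst case is 4.
No size-3 selection achieves below 4.

4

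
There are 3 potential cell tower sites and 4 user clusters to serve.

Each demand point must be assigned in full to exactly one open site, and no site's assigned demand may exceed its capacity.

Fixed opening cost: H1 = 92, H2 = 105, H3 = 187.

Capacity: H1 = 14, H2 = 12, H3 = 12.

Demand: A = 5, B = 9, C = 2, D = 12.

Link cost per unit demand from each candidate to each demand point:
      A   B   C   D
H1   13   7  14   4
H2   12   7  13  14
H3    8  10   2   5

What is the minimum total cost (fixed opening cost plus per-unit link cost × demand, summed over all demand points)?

539

Open {H1, H2, H3}; cheapest assignment that respects the capacities:
  H1 (cap 14, load 12): D — cost 12×4 = 48
  H2 (cap 12, load 9): B — cost 9×7 = 63
  H3 (cap 12, load 7): A, C — cost 5×8 + 2×2 = 44
  Shipping 155, fixed 384 → total 539.
  Any other capacity-feasible assignment to {H1, H2, H3} ships for at least 155.
Total demand is 28 and no other set of sites has combined capacity ≥ 28, so {H1, H2, H3} is the only feasible choice of open sites. Minimum: 539.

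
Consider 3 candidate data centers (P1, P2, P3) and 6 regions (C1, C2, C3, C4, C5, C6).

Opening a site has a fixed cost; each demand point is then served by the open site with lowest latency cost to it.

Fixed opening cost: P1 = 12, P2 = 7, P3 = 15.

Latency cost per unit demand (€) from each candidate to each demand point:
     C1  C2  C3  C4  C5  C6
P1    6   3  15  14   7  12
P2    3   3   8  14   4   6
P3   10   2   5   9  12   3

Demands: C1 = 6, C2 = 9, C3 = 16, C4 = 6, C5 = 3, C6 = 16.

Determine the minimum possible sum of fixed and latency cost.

252

Open {P2, P3}: assign each demand point to its cheapest open site.
  C1→P2 6×3=18, C2→P3 9×2=18, C3→P3 16×5=80, C4→P3 6×9=54, C5→P2 3×4=12, C6→P3 16×3=48
  latency cost 230, fixed 22 → total 252.
Compare {P1, P2, P3}: latency cost 230 + fixed 34 = 264.
Compare {P1, P3}: latency cost 257 + fixed 27 = 284.
Compare {P3}: latency cost 296 + fixed 15 = 311.
All other subsets cost ≥ 264. Minimum total cost: 252.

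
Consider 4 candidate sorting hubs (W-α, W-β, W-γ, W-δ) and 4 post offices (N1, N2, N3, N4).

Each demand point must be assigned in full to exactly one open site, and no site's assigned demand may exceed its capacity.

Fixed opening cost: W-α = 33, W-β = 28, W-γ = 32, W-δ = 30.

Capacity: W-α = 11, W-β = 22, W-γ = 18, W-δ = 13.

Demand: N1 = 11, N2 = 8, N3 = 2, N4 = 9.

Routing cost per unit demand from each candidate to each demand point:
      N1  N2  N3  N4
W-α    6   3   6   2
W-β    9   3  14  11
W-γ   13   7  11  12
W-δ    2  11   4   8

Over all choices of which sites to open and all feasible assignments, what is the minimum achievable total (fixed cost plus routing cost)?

Open {W-α, W-β, W-δ}; cheapest assignment that respects the capacities:
  W-α (cap 11, load 9): N4 — cost 9×2 = 18
  W-β (cap 22, load 8): N2 — cost 8×3 = 24
  W-δ (cap 13, load 13): N1, N3 — cost 11×2 + 2×4 = 30
  Shipping 72, fixed 91 → total 163.
  Any other capacity-feasible assignment to {W-α, W-β, W-δ} ships for at least 72.
Compare {W-α, W-β, W-γ, W-δ}: its best feasible assignment gives total 195.
Compare {W-α, W-γ, W-δ}: its best feasible assignment gives total 199.
Every other set of open sites that can feasibly serve all demand totals ≥ 195 even under its best assignment. Minimum: 163.

163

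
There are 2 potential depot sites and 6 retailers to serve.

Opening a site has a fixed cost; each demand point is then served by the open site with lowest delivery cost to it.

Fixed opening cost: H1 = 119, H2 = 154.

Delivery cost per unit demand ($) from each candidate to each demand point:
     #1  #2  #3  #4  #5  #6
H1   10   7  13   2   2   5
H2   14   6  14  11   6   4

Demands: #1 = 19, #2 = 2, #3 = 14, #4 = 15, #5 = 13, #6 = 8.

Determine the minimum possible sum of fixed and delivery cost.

Open {H1}: assign each demand point to its cheapest open site.
  #1→H1 19×10=190, #2→H1 2×7=14, #3→H1 14×13=182, #4→H1 15×2=30, #5→H1 13×2=26, #6→H1 8×5=40
  delivery cost 482, fixed 119 → total 601.
Compare {H1, H2}: delivery cost 472 + fixed 273 = 745.
Compare {H2}: delivery cost 749 + fixed 154 = 903.

601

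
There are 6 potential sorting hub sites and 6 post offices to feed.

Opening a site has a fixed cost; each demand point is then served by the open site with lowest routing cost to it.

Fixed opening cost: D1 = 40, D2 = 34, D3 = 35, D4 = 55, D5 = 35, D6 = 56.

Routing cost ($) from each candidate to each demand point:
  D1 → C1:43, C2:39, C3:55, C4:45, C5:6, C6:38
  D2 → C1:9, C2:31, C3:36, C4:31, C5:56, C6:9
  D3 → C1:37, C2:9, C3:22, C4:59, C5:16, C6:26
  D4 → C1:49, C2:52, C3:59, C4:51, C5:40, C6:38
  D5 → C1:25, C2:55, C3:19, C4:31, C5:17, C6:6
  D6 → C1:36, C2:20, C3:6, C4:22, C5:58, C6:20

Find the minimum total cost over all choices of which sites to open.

165

Open {D2, D3}: assign each demand point to its cheapest open site.
  C1→D2 9, C2→D3 9, C3→D3 22, C4→D2 31, C5→D3 16, C6→D2 9
  routing cost 96, fixed 69 → total 165.
Compare {D3, D5}: routing cost 106 + fixed 70 = 176.
Compare {D2, D5}: routing cost 113 + fixed 69 = 182.
Compare {D5, D6}: routing cost 96 + fixed 91 = 187.
All other subsets cost ≥ 176. Minimum total cost: 165.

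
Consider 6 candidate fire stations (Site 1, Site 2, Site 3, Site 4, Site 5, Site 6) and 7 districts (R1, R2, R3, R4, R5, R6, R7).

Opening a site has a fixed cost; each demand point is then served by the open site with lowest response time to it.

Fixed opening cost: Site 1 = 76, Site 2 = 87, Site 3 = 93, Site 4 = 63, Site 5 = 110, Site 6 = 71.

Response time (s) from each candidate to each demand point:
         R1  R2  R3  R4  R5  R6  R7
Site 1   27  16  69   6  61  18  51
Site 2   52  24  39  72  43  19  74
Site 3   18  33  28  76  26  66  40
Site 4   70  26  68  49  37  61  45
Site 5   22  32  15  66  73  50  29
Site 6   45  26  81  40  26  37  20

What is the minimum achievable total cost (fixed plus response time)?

Open {Site 1, Site 3}: assign each demand point to its cheapest open site.
  R1→Site 3 18, R2→Site 1 16, R3→Site 3 28, R4→Site 1 6, R5→Site 3 26, R6→Site 1 18, R7→Site 3 40
  response time 152, fixed 169 → total 321.
Compare {Site 1}: response time 248 + fixed 76 = 324.
Compare {Site 1, Site 6}: response time 182 + fixed 147 = 329.
Compare {Site 6}: response time 275 + fixed 71 = 346.
All other subsets cost ≥ 324. Minimum total cost: 321.

321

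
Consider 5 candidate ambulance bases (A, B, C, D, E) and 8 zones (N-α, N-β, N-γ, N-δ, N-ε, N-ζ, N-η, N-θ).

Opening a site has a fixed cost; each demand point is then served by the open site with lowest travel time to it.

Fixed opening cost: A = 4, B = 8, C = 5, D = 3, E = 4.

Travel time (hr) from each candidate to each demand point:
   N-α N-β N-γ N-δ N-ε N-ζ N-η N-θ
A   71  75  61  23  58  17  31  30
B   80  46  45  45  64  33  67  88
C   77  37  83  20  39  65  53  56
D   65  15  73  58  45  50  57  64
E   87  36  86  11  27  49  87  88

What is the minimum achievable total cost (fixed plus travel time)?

Open {A, B, D, E}: assign each demand point to its cheapest open site.
  N-α→D 65, N-β→D 15, N-γ→B 45, N-δ→E 11, N-ε→E 27, N-ζ→A 17, N-η→A 31, N-θ→A 30
  travel time 241, fixed 19 → total 260.
Compare {A, B, C, D, E}: travel time 241 + fixed 24 = 265.
Compare {A, D, E}: travel time 257 + fixed 11 = 268.
Compare {A, C, D, E}: travel time 257 + fixed 16 = 273.
All other subsets cost ≥ 265. Minimum total cost: 260.

260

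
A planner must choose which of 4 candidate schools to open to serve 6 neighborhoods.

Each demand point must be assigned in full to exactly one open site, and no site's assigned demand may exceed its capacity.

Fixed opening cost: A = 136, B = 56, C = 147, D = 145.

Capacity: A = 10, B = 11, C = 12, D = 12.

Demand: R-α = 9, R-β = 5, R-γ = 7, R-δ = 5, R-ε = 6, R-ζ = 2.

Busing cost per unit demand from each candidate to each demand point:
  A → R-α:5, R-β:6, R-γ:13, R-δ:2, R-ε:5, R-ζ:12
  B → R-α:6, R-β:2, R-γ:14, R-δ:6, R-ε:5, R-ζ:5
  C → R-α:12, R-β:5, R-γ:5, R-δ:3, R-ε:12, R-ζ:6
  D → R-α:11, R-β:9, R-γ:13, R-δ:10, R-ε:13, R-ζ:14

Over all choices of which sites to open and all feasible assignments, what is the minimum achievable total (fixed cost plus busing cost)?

Open {B, C, D}; cheapest assignment that respects the capacities:
  B (cap 11, load 11): R-β, R-ε — cost 5×2 + 6×5 = 40
  C (cap 12, load 12): R-γ, R-δ — cost 7×5 + 5×3 = 50
  D (cap 12, load 11): R-α, R-ζ — cost 9×11 + 2×14 = 127
  Shipping 217, fixed 348 → total 565.
  Any other capacity-feasible assignment to {B, C, D} ships for at least 217.
Compare {A, B, C, D}: its best feasible assignment gives total 647.
Every other set of open sites that can feasibly serve all demand totals ≥ 647 even under its best assignment. Minimum: 565.

565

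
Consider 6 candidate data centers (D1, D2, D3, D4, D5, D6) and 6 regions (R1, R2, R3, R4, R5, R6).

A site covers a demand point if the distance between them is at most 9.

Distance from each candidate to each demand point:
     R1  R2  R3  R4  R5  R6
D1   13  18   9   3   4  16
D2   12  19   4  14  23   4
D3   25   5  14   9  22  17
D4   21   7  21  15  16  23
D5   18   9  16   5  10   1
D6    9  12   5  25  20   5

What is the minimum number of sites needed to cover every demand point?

3

Coverage sets (demand points within 9 of each site):
  D1: {R3, R4, R5}
  D2: {R3, R6}
  D3: {R2, R4}
  D4: {R2}
  D5: {R2, R4, R6}
  D6: {R1, R3, R6}
No 2 sites suffice: every size-2 union leaves at least one demand point uncovered.
But {D1, D3, D6} covers everything, so the minimum is 3.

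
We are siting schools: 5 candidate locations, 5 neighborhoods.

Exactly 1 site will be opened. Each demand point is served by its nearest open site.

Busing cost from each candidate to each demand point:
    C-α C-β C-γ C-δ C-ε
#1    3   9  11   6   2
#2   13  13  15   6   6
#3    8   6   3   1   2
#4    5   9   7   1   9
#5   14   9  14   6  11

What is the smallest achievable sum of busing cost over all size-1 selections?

Open {#3}.
  C-α→#3 8, C-β→#3 6, C-γ→#3 3, C-δ→#3 1, C-ε→#3 2  ⇒ total 20.
Compare {#1}: total 31.
Compare {#4}: total 31.
No size-1 selection does better; minimum is 20.

20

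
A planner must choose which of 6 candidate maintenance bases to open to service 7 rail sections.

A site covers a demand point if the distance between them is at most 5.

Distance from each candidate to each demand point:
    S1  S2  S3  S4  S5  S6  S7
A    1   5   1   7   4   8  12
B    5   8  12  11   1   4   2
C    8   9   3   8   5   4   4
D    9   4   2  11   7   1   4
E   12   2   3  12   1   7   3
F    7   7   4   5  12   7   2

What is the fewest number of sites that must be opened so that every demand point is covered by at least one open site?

Coverage sets (demand points within 5 of each site):
  A: {S1, S2, S3, S5}
  B: {S1, S5, S6, S7}
  C: {S3, S5, S6, S7}
  D: {S2, S3, S6, S7}
  E: {S2, S3, S5, S7}
  F: {S3, S4, S7}
No 2 sites suffice: every size-2 union leaves at least one demand point uncovered.
But {A, B, F} covers everything, so the minimum is 3.

3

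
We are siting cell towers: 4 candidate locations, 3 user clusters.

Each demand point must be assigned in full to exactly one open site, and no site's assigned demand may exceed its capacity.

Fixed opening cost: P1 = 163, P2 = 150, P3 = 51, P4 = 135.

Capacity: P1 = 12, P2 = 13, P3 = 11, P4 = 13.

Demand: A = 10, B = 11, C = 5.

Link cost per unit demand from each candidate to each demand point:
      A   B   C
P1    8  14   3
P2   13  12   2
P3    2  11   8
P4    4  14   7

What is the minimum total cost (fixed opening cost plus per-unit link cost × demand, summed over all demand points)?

Open {P2, P3, P4}; cheapest assignment that respects the capacities:
  P2 (cap 13, load 5): C — cost 5×2 = 10
  P3 (cap 11, load 11): B — cost 11×11 = 121
  P4 (cap 13, load 10): A — cost 10×4 = 40
  Shipping 171, fixed 336 → total 507.
  Any other capacity-feasible assignment to {P2, P3, P4} ships for at least 171.
Compare {P1, P3, P4}: its best feasible assignment gives total 525.
Compare {P1, P2, P3}: its best feasible assignment gives total 531.
Every other set of open sites that can feasibly serve all demand totals ≥ 525 even under its best assignment. Minimum: 507.

507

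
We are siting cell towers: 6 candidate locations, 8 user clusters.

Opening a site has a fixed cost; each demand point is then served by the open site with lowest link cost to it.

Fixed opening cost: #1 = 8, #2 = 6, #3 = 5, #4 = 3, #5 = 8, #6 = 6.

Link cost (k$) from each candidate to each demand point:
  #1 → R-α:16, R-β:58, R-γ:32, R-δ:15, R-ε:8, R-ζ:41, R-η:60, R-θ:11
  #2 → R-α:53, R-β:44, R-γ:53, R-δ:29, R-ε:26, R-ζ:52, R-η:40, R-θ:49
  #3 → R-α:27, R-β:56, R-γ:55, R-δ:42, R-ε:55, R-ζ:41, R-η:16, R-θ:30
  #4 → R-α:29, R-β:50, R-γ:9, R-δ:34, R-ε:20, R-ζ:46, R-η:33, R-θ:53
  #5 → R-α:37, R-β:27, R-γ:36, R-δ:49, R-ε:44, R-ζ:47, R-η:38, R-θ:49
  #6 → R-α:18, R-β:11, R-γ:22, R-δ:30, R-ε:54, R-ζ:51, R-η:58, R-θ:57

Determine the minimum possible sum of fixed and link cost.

149

Open {#1, #3, #4, #6}: assign each demand point to its cheapest open site.
  R-α→#1 16, R-β→#6 11, R-γ→#4 9, R-δ→#1 15, R-ε→#1 8, R-ζ→#1 41, R-η→#3 16, R-θ→#1 11
  link cost 127, fixed 22 → total 149.
Compare {#1, #2, #3, #4, #6}: link cost 127 + fixed 28 = 155.
Compare {#1, #3, #4, #5, #6}: link cost 127 + fixed 30 = 157.
Compare {#1, #3, #6}: link cost 140 + fixed 19 = 159.
All other subsets cost ≥ 155. Minimum total cost: 149.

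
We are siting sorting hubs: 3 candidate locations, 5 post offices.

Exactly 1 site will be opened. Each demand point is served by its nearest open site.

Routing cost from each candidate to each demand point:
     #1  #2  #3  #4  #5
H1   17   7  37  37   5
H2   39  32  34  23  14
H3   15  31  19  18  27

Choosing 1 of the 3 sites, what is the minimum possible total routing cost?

103

Open {H1}.
  #1→H1 17, #2→H1 7, #3→H1 37, #4→H1 37, #5→H1 5  ⇒ total 103.
Compare {H3}: total 110.
Compare {H2}: total 142.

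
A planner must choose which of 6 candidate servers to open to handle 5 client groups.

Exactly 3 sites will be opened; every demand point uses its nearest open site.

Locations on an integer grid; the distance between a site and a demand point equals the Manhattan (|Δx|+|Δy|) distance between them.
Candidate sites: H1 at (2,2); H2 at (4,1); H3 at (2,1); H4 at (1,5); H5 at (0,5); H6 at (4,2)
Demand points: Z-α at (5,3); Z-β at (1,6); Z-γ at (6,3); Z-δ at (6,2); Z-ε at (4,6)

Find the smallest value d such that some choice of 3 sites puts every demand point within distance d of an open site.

4

Open {H1, H2, H4}.
  Farthest demand point is Z-γ at distance 4 (to H2); all others are ≤ 4.
With {H1, H4, H6} the worst case is 4.
With {H1, H5, H6} the worst case is 4.
No size-3 selection achieves below 4.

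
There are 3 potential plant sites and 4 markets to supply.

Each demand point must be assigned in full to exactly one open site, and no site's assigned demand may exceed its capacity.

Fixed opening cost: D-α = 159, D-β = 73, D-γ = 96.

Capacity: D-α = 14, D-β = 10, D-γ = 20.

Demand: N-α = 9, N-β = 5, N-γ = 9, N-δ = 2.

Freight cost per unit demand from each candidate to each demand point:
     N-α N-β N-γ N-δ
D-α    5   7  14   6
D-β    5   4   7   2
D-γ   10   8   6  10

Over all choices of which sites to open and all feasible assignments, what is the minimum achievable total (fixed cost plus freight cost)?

Open {D-β, D-γ}; cheapest assignment that respects the capacities:
  D-β (cap 10, load 9): N-α — cost 9×5 = 45
  D-γ (cap 20, load 16): N-β, N-γ, N-δ — cost 5×8 + 9×6 + 2×10 = 114
  Shipping 159, fixed 169 → total 328.
  Any other capacity-feasible assignment to {D-β, D-γ} ships for at least 159.
Compare {D-α, D-γ}: its best feasible assignment gives total 406.
Compare {D-α, D-β, D-γ}: its best feasible assignment gives total 451.
Every other set of open sites that can feasibly serve all demand totals ≥ 406 even under its best assignment. Minimum: 328.

328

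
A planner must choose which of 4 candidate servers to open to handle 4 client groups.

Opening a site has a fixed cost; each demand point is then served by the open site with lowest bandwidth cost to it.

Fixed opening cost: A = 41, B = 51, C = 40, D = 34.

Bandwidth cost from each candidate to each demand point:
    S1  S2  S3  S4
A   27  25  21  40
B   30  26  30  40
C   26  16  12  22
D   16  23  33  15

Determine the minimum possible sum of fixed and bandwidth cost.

Open {C}: assign each demand point to its cheapest open site.
  S1→C 26, S2→C 16, S3→C 12, S4→C 22
  bandwidth cost 76, fixed 40 → total 116.
Compare {D}: bandwidth cost 87 + fixed 34 = 121.
Compare {C, D}: bandwidth cost 59 + fixed 74 = 133.
Compare {A, D}: bandwidth cost 75 + fixed 75 = 150.
All other subsets cost ≥ 121. Minimum total cost: 116.

116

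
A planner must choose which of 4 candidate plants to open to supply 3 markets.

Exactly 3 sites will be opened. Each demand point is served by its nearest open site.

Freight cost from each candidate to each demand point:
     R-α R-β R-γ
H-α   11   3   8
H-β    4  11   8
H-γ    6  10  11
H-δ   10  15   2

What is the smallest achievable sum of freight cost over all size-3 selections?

Open {H-α, H-β, H-δ}.
  R-α→H-β 4, R-β→H-α 3, R-γ→H-δ 2  ⇒ total 9.
Compare {H-α, H-γ, H-δ}: total 11.
Compare {H-α, H-β, H-γ}: total 15.
No size-3 selection does better; minimum is 9.

9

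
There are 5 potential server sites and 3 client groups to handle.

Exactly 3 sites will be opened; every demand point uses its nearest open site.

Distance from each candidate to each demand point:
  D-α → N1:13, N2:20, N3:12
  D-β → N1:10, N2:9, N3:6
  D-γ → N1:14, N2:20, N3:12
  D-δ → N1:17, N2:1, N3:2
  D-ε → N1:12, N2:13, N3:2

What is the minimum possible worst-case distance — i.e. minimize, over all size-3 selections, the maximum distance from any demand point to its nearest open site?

10

Open {D-α, D-β, D-γ}.
  Farthest demand point is N1 at distance 10 (to D-β); all others are ≤ 10.
With {D-α, D-β, D-δ} the worst case is 10.
With {D-α, D-β, D-ε} the worst case is 10.
No size-3 selection achieves below 10.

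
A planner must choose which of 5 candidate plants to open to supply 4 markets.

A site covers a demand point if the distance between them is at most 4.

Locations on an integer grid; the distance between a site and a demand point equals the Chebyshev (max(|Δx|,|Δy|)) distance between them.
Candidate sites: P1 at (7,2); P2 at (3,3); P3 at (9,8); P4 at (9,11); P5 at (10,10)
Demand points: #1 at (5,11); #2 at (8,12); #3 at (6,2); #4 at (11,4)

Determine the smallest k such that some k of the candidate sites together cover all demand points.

2

Coverage sets (demand points within 4 of each site):
  P1: {#3, #4}
  P2: {#3}
  P3: {#1, #2, #4}
  P4: {#1, #2}
  P5: {#2}
No single site covers all 4 demand points.
But {P1, P3} covers everything, so the minimum is 2.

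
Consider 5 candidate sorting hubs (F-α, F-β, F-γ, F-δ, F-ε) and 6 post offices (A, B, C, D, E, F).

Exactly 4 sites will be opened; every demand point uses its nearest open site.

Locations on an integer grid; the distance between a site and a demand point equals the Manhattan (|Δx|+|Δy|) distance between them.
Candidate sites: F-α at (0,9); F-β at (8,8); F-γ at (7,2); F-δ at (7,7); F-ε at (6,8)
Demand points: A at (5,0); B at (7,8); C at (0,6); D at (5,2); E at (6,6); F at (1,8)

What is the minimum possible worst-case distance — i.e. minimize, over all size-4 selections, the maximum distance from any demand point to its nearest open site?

4

Open {F-α, F-β, F-γ, F-δ}.
  Farthest demand point is A at distance 4 (to F-γ); all others are ≤ 4.
With {F-α, F-β, F-γ, F-ε} the worst case is 4.
With {F-α, F-γ, F-δ, F-ε} the worst case is 4.
No size-4 selection achieves below 4.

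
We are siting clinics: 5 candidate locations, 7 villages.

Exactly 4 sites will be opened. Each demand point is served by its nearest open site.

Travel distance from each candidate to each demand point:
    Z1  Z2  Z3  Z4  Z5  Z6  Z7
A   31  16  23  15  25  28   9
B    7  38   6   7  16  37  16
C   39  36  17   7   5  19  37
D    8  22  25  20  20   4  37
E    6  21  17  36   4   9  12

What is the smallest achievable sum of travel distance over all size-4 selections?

Open {A, B, D, E}.
  Z1→E 6, Z2→A 16, Z3→B 6, Z4→B 7, Z5→E 4, Z6→D 4, Z7→A 9  ⇒ total 52.
Compare {A, B, C, D}: total 54.
Compare {A, B, C, E}: total 57.
No size-4 selection does better; minimum is 52.

52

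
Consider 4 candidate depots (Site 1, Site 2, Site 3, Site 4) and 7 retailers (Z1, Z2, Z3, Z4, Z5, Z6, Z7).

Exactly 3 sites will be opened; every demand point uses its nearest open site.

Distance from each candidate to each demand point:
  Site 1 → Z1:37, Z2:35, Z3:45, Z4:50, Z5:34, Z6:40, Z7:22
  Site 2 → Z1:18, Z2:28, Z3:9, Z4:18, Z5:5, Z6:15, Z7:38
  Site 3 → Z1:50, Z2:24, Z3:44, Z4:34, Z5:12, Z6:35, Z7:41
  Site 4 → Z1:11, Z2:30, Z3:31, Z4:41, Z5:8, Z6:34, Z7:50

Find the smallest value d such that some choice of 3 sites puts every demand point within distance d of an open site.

24

Open {Site 1, Site 2, Site 3}.
  Farthest demand point is Z2 at distance 24 (to Site 3); all others are ≤ 24.
With {Site 1, Site 2, Site 4} the worst case is 28.
With {Site 1, Site 3, Site 4} the worst case is 34.
No size-3 selection achieves below 24.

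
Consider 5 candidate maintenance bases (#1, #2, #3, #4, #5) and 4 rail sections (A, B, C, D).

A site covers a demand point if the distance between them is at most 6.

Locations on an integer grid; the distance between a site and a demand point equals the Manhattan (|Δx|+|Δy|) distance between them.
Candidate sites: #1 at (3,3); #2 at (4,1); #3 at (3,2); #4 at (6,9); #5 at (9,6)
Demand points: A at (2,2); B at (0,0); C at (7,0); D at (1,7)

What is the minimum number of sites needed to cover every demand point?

Coverage sets (demand points within 6 of each site):
  #1: {A, B, D}
  #2: {A, B, C}
  #3: {A, B, C}
  #4: {}
  #5: {}
No single site covers all 4 demand points.
But {#1, #2} covers everything, so the minimum is 2.

2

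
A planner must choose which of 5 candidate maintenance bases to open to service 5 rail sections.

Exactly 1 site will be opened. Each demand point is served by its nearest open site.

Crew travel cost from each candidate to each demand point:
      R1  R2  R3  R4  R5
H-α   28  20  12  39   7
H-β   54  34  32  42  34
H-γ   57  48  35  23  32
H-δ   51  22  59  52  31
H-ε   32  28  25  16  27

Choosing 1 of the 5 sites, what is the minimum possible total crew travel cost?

106

Open {H-α}.
  R1→H-α 28, R2→H-α 20, R3→H-α 12, R4→H-α 39, R5→H-α 7  ⇒ total 106.
Compare {H-ε}: total 128.
Compare {H-γ}: total 195.
No size-1 selection does better; minimum is 106.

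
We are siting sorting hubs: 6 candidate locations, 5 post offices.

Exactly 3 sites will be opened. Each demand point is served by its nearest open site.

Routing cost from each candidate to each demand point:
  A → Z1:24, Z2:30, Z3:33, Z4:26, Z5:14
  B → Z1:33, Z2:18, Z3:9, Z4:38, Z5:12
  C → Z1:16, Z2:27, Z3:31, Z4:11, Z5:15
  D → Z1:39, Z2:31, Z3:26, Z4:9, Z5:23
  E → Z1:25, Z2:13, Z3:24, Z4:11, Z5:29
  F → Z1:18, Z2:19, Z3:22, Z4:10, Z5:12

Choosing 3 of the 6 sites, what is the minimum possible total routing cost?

Open {B, C, E}.
  Z1→C 16, Z2→E 13, Z3→B 9, Z4→C 11, Z5→B 12  ⇒ total 61.
Compare {B, E, F}: total 62.
Compare {B, C, D}: total 64.
No size-3 selection does better; minimum is 61.

61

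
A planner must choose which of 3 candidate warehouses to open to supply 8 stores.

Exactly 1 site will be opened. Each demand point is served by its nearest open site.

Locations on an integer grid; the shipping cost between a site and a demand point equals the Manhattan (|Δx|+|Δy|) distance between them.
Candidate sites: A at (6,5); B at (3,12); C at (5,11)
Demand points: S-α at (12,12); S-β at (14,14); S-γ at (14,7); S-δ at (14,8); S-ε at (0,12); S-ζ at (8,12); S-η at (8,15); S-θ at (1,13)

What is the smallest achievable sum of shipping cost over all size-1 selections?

Open {C}.
  S-α→C 8, S-β→C 12, S-γ→C 13, S-δ→C 12, S-ε→C 6, S-ζ→C 4, S-η→C 7, S-θ→C 6  ⇒ total 68.
Compare {B}: total 72.
Compare {A}: total 98.

68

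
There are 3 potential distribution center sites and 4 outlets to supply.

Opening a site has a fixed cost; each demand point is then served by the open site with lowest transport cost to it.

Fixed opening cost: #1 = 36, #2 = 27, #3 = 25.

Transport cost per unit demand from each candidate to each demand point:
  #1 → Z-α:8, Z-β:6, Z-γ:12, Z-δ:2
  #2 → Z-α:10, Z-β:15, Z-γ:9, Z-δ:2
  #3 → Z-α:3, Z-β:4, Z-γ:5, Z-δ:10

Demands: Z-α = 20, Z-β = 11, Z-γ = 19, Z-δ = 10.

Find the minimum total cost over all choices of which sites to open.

Open {#2, #3}: assign each demand point to its cheapest open site.
  Z-α→#3 20×3=60, Z-β→#3 11×4=44, Z-γ→#3 19×5=95, Z-δ→#2 10×2=20
  transport cost 219, fixed 52 → total 271.
Compare {#1, #3}: transport cost 219 + fixed 61 = 280.
Compare {#1, #2, #3}: transport cost 219 + fixed 88 = 307.
Compare {#3}: transport cost 299 + fixed 25 = 324.
All other subsets cost ≥ 280. Minimum total cost: 271.

271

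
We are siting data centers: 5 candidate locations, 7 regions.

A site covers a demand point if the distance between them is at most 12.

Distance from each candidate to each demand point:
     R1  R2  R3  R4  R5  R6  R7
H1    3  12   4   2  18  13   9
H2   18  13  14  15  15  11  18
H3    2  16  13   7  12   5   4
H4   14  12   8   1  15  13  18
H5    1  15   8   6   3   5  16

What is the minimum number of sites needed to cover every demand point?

Coverage sets (demand points within 12 of each site):
  H1: {R1, R2, R3, R4, R7}
  H2: {R6}
  H3: {R1, R4, R5, R6, R7}
  H4: {R2, R3, R4}
  H5: {R1, R3, R4, R5, R6}
No single site covers all 7 demand points.
But {H1, H3} covers everything, so the minimum is 2.

2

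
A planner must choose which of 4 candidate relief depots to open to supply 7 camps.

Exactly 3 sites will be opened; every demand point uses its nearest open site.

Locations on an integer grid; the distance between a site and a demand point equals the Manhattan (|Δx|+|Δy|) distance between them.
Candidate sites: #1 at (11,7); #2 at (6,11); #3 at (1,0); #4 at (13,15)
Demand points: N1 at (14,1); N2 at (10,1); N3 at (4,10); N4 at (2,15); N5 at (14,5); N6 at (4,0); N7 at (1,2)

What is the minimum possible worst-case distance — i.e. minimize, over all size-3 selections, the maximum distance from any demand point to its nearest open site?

Open {#1, #2, #3}.
  Farthest demand point is N1 at distance 9 (to #1); all others are ≤ 9.
With {#1, #3, #4} the worst case is 11.
With {#1, #2, #4} the worst case is 14.
No size-3 selection achieves below 9.

9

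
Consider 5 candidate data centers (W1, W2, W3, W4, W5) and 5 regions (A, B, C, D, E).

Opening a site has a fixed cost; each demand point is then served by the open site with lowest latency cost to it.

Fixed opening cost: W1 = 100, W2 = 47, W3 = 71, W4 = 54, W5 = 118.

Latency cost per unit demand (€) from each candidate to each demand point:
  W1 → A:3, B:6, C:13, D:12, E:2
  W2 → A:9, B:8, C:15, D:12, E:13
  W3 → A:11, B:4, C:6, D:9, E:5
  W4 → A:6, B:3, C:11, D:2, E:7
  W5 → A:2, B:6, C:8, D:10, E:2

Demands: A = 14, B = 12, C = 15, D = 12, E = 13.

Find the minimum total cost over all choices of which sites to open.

Open {W4, W5}: assign each demand point to its cheapest open site.
  A→W5 14×2=28, B→W4 12×3=36, C→W5 15×8=120, D→W4 12×2=24, E→W5 13×2=26
  latency cost 234, fixed 172 → total 406.
Compare {W3, W4}: latency cost 299 + fixed 125 = 424.
Compare {W1, W3, W4}: latency cost 218 + fixed 225 = 443.
Compare {W1, W4}: latency cost 293 + fixed 154 = 447.
All other subsets cost ≥ 424. Minimum total cost: 406.

406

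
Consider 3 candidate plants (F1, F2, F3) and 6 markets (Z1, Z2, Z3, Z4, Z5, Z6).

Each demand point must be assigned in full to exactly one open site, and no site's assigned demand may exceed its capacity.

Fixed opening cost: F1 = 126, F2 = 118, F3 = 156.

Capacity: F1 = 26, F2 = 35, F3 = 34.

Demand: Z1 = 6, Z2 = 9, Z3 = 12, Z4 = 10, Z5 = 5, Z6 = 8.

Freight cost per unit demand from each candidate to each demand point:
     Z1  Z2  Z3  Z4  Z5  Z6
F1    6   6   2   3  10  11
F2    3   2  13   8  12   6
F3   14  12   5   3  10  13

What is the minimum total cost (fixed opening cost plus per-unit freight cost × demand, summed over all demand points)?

Open {F1, F2}; cheapest assignment that respects the capacities:
  F1 (cap 26, load 22): Z3, Z4 — cost 12×2 + 10×3 = 54
  F2 (cap 35, load 28): Z1, Z2, Z5, Z6 — cost 6×3 + 9×2 + 5×12 + 8×6 = 144
  Shipping 198, fixed 244 → total 442.
  Any other capacity-feasible assignment to {F1, F2} ships for at least 198.
Compare {F2, F3}: its best feasible assignment gives total 498.
Compare {F1, F2, F3}: its best feasible assignment gives total 588.
Every other set of open sites that can feasibly serve all demand totals ≥ 498 even under its best assignment. Minimum: 442.

442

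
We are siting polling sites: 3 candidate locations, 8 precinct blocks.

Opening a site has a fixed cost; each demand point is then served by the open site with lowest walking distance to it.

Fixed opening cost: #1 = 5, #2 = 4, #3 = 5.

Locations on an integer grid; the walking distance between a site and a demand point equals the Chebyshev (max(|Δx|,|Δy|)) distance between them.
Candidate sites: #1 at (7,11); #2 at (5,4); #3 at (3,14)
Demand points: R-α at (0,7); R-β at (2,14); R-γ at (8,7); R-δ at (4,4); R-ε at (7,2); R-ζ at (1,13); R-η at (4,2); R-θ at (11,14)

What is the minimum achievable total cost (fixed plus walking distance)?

Open {#2, #3}: assign each demand point to its cheapest open site.
  R-α→#2 5, R-β→#3 1, R-γ→#2 3, R-δ→#2 1, R-ε→#2 2, R-ζ→#3 2, R-η→#2 2, R-θ→#3 8
  walking distance 24, fixed 9 → total 33.
Compare {#1, #2, #3}: walking distance 20 + fixed 14 = 34.
Compare {#1, #2}: walking distance 28 + fixed 9 = 37.
Compare {#2}: walking distance 42 + fixed 4 = 46.
All other subsets cost ≥ 34. Minimum total cost: 33.

33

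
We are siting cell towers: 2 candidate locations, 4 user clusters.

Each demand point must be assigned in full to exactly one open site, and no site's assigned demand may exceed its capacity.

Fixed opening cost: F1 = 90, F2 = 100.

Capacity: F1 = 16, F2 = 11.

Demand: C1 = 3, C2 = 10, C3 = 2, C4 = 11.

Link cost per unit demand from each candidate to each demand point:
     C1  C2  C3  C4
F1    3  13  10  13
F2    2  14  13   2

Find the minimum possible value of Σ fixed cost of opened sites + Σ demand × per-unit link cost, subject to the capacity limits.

371

Open {F1, F2}; cheapest assignment that respects the capacities:
  F1 (cap 16, load 15): C1, C2, C3 — cost 3×3 + 10×13 + 2×10 = 159
  F2 (cap 11, load 11): C4 — cost 11×2 = 22
  Shipping 181, fixed 190 → total 371.
  Any other capacity-feasible assignment to {F1, F2} ships for at least 181.
Total demand is 26 and no other set of sites has combined capacity ≥ 26, so {F1, F2} is the only feasible choice of open sites. Minimum: 371.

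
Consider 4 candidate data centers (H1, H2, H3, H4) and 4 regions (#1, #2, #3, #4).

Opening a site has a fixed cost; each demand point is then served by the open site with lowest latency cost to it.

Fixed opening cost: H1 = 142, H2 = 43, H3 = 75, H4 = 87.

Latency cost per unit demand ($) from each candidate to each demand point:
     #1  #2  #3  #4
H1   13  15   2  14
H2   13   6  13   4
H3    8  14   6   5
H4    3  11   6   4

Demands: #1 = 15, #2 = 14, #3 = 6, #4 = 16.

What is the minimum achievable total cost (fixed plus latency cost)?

Open {H2, H4}: assign each demand point to its cheapest open site.
  #1→H4 15×3=45, #2→H2 14×6=84, #3→H4 6×6=36, #4→H2 16×4=64
  latency cost 229, fixed 130 → total 359.
Compare {H4}: latency cost 299 + fixed 87 = 386.
Compare {H2, H3}: latency cost 304 + fixed 118 = 422.
Compare {H2, H3, H4}: latency cost 229 + fixed 205 = 434.
All other subsets cost ≥ 386. Minimum total cost: 359.

359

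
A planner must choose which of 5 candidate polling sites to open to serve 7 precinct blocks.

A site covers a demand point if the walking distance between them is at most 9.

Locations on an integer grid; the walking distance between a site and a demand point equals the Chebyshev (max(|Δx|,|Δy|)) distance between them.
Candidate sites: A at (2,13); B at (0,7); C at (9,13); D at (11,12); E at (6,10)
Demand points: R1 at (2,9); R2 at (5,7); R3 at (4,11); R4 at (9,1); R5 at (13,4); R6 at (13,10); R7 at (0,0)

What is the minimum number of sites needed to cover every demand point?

Coverage sets (demand points within 9 of each site):
  A: {R1, R2, R3}
  B: {R1, R2, R3, R4, R7}
  C: {R1, R2, R3, R5, R6}
  D: {R1, R2, R3, R5, R6}
  E: {R1, R2, R3, R4, R5, R6}
No single site covers all 7 demand points.
But {B, C} covers everything, so the minimum is 2.

2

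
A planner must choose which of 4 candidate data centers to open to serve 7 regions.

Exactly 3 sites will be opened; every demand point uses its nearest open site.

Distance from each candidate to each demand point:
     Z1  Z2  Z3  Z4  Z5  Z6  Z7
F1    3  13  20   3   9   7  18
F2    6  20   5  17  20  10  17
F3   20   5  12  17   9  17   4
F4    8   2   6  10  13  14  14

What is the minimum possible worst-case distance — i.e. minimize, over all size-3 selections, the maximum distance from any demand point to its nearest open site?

9

Open {F1, F2, F3}.
  Farthest demand point is Z5 at distance 9 (to F1); all others are ≤ 9.
With {F1, F3, F4} the worst case is 9.
With {F2, F3, F4} the worst case is 10.
No size-3 selection achieves below 9.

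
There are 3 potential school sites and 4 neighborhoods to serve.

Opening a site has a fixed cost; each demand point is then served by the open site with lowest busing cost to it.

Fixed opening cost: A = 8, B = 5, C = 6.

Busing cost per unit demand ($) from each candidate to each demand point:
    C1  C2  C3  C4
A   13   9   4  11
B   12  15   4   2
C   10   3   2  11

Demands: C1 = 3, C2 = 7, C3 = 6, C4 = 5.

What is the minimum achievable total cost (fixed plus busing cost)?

Open {B, C}: assign each demand point to its cheapest open site.
  C1→C 3×10=30, C2→C 7×3=21, C3→C 6×2=12, C4→B 5×2=10
  busing cost 73, fixed 11 → total 84.
Compare {A, B, C}: busing cost 73 + fixed 19 = 92.
Compare {C}: busing cost 118 + fixed 6 = 124.
Compare {A, C}: busing cost 118 + fixed 14 = 132.
All other subsets cost ≥ 92. Minimum total cost: 84.

84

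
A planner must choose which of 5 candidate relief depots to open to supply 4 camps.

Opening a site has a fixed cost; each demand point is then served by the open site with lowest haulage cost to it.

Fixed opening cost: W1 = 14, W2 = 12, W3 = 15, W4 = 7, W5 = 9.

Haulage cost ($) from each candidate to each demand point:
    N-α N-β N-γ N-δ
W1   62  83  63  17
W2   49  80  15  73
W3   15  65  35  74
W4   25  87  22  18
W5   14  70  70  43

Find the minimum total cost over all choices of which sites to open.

140

Open {W4, W5}: assign each demand point to its cheapest open site.
  N-α→W5 14, N-β→W5 70, N-γ→W4 22, N-δ→W4 18
  haulage cost 124, fixed 16 → total 140.
Compare {W3, W4}: haulage cost 120 + fixed 22 = 142.
Compare {W2, W4, W5}: haulage cost 117 + fixed 28 = 145.
Compare {W2, W3, W4}: haulage cost 113 + fixed 34 = 147.
All other subsets cost ≥ 142. Minimum total cost: 140.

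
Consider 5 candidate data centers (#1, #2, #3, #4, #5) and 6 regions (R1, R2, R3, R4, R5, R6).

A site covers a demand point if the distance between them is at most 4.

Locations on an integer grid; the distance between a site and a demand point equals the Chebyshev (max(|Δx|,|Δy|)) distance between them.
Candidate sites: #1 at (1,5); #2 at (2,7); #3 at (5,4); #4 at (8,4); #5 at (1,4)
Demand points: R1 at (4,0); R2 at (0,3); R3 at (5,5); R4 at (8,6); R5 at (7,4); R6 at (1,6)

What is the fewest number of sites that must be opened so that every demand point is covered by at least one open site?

2

Coverage sets (demand points within 4 of each site):
  #1: {R2, R3, R6}
  #2: {R2, R3, R6}
  #3: {R1, R3, R4, R5, R6}
  #4: {R1, R3, R4, R5}
  #5: {R1, R2, R3, R6}
No single site covers all 6 demand points.
But {#1, #3} covers everything, so the minimum is 2.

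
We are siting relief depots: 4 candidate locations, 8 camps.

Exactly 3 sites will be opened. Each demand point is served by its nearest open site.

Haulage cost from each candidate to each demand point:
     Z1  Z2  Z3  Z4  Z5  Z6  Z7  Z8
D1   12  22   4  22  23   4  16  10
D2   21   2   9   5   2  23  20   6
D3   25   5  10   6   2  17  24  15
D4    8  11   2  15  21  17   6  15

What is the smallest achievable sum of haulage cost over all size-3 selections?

35

Open {D1, D2, D4}.
  Z1→D4 8, Z2→D2 2, Z3→D4 2, Z4→D2 5, Z5→D2 2, Z6→D1 4, Z7→D4 6, Z8→D2 6  ⇒ total 35.
Compare {D1, D3, D4}: total 43.
Compare {D2, D3, D4}: total 48.
No size-3 selection does better; minimum is 35.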